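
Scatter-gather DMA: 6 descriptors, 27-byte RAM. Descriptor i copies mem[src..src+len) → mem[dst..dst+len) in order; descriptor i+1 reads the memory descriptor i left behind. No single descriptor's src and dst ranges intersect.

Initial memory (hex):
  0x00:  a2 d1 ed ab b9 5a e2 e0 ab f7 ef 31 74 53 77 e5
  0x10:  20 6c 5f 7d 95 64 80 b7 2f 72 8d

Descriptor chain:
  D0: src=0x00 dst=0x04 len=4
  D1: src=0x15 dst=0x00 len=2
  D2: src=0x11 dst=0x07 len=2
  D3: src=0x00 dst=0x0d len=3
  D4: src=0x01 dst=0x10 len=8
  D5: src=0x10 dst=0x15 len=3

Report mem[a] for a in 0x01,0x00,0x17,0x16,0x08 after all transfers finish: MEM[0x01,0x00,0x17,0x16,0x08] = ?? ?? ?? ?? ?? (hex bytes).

#0 dst[0x04+4] := {0xa2,0xd1,0xed,0xab}
#1 dst[0x00+2] := {0x64,0x80}
#2 dst[0x07+2] := {0x6c,0x5f}
#3 dst[0x0d+3] := {0x64,0x80,0xed}
#4 dst[0x10+8] := {0x80,0xed,0xab,0xa2,0xd1,0xed,0x6c,0x5f}
#5 dst[0x15+3] := {0x80,0xed,0xab}
query mem[0x01]=0x80, mem[0x00]=0x64, mem[0x17]=0xab, mem[0x16]=0xed, mem[0x08]=0x5f

MEM[0x01,0x00,0x17,0x16,0x08] = 80 64 ab ed 5f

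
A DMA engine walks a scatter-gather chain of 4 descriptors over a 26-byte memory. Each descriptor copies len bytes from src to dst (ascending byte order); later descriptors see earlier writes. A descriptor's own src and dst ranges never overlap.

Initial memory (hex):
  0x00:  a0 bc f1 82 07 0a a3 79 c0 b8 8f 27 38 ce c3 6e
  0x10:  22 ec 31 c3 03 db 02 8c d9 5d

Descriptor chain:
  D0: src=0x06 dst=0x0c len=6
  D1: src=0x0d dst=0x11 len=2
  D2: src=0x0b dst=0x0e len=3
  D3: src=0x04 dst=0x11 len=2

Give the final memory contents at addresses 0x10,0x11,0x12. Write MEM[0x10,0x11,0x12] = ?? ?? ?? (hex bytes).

#0 dst[0x0c+6] := {0xa3,0x79,0xc0,0xb8,0x8f,0x27}
#1 dst[0x11+2] := {0x79,0xc0}
#2 dst[0x0e+3] := {0x27,0xa3,0x79}
#3 dst[0x11+2] := {0x07,0x0a}
query mem[0x10]=0x79, mem[0x11]=0x07, mem[0x12]=0x0a

MEM[0x10,0x11,0x12] = 79 07 0a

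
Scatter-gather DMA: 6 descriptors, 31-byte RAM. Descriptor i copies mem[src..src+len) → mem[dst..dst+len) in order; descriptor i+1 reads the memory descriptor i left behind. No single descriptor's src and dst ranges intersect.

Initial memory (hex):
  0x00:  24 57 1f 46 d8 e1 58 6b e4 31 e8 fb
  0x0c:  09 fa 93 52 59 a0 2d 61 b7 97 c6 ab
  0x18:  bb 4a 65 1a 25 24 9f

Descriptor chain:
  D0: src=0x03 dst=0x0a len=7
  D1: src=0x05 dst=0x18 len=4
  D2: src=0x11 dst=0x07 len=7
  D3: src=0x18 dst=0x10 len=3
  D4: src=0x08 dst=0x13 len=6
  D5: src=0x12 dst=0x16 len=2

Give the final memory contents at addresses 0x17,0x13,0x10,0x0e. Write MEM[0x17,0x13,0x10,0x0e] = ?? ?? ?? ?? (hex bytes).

D0: mem[0x0a..0x10] <- [46 d8 e1 58 6b e4 31]
D1: mem[0x18..0x1b] <- [e1 58 6b e4]
D2: mem[0x07..0x0d] <- [a0 2d 61 b7 97 c6 ab]
D3: mem[0x10..0x12] <- [e1 58 6b]
D4: mem[0x13..0x18] <- [2d 61 b7 97 c6 ab]
D5: mem[0x16..0x17] <- [6b 2d]
query mem[0x17]=0x2d, mem[0x13]=0x2d, mem[0x10]=0xe1, mem[0x0e]=0x6b

MEM[0x17,0x13,0x10,0x0e] = 2d 2d e1 6b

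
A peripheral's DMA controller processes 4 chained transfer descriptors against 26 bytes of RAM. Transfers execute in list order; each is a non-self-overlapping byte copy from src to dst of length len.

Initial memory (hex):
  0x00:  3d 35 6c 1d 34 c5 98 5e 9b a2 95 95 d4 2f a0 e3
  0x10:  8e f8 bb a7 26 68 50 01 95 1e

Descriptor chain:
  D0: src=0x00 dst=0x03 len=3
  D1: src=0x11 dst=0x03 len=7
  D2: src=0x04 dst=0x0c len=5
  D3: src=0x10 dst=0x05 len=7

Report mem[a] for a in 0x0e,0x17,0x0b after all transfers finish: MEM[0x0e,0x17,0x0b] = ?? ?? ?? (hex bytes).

[0] 0x00->0x03 len=3 : 3d 35 6c
[1] 0x11->0x03 len=7 : f8 bb a7 26 68 50 01
[2] 0x04->0x0c len=5 : bb a7 26 68 50
[3] 0x10->0x05 len=7 : 50 f8 bb a7 26 68 50
query mem[0x0e]=0x26, mem[0x17]=0x01, mem[0x0b]=0x50

MEM[0x0e,0x17,0x0b] = 26 01 50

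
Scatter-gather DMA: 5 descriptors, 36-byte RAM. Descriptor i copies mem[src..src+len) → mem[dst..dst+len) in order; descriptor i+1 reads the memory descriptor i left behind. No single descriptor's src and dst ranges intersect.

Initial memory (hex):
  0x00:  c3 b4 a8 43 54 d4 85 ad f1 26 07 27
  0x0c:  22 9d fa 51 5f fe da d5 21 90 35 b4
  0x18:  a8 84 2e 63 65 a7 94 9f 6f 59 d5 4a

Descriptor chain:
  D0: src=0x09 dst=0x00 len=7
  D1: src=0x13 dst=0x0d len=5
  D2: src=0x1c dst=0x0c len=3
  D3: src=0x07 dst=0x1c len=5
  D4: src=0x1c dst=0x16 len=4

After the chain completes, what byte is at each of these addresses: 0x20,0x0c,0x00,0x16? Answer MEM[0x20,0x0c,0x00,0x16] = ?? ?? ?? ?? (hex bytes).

#0 dst[0x00+7] := {0x26,0x07,0x27,0x22,0x9d,0xfa,0x51}
#1 dst[0x0d+5] := {0xd5,0x21,0x90,0x35,0xb4}
#2 dst[0x0c+3] := {0x65,0xa7,0x94}
#3 dst[0x1c+5] := {0xad,0xf1,0x26,0x07,0x27}
#4 dst[0x16+4] := {0xad,0xf1,0x26,0x07}
query mem[0x20]=0x27, mem[0x0c]=0x65, mem[0x00]=0x26, mem[0x16]=0xad

MEM[0x20,0x0c,0x00,0x16] = 27 65 26 ad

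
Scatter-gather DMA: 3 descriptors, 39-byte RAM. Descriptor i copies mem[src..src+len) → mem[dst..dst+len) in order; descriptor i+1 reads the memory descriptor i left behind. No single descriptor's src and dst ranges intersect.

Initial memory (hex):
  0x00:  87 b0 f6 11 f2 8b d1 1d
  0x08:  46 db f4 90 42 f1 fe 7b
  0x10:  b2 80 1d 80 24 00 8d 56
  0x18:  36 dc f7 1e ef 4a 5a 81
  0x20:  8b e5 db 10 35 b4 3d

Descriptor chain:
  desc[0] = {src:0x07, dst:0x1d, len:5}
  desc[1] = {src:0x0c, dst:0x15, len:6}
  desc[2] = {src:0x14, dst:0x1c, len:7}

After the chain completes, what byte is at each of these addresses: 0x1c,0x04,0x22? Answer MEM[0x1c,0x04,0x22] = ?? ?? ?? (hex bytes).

D0: mem[0x1d..0x21] <- [1d 46 db f4 90]
D1: mem[0x15..0x1a] <- [42 f1 fe 7b b2 80]
D2: mem[0x1c..0x22] <- [24 42 f1 fe 7b b2 80]
query mem[0x1c]=0x24, mem[0x04]=0xf2, mem[0x22]=0x80

MEM[0x1c,0x04,0x22] = 24 f2 80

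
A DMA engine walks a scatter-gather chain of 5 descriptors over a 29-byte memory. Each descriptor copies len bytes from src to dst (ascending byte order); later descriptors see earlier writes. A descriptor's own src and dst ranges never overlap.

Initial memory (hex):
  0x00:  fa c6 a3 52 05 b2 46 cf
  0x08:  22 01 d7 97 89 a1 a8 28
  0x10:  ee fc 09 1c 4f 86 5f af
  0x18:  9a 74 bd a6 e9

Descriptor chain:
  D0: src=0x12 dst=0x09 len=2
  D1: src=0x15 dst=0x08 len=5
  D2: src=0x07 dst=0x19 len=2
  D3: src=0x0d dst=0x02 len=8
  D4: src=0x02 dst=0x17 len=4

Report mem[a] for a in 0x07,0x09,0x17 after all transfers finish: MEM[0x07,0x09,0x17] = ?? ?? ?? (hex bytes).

MEM[0x07,0x09,0x17] = 09 4f a1

  after D0: wrote 2B at 0x09 = 091c
  after D1: wrote 5B at 0x08 = 865faf9a74
  after D2: wrote 2B at 0x19 = cf86
  after D3: wrote 8B at 0x02 = a1a828eefc091c4f
  after D4: wrote 4B at 0x17 = a1a828ee
query mem[0x07]=0x09, mem[0x09]=0x4f, mem[0x17]=0xa1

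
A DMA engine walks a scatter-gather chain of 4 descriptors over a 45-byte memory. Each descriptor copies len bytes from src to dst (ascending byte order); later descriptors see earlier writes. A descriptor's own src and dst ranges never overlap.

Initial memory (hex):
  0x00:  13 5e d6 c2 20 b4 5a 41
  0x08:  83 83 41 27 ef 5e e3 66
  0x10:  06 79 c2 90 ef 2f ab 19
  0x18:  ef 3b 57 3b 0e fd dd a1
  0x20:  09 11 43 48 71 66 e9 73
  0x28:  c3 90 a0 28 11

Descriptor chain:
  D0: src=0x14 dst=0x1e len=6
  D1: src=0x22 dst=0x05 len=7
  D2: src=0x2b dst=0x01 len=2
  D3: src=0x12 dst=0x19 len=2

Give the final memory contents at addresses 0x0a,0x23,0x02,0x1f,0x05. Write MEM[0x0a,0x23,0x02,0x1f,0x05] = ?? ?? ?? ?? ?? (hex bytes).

MEM[0x0a,0x23,0x02,0x1f,0x05] = 73 3b 11 2f ef

D0: mem[0x1e..0x23] <- [ef 2f ab 19 ef 3b]
D1: mem[0x05..0x0b] <- [ef 3b 71 66 e9 73 c3]
D2: mem[0x01..0x02] <- [28 11]
D3: mem[0x19..0x1a] <- [c2 90]
query mem[0x0a]=0x73, mem[0x23]=0x3b, mem[0x02]=0x11, mem[0x1f]=0x2f, mem[0x05]=0xef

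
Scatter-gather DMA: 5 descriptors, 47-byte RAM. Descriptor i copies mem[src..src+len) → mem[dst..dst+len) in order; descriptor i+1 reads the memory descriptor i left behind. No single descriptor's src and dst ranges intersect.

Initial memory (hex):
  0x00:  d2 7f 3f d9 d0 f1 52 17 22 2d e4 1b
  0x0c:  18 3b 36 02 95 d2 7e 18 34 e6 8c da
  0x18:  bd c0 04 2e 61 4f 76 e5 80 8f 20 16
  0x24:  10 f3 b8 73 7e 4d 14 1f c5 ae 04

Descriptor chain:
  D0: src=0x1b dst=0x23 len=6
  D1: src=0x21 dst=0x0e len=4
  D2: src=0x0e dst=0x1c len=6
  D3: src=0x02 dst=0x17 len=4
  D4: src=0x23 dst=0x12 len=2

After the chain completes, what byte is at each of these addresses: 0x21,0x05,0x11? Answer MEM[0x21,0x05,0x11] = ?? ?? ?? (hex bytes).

[0] 0x1b->0x23 len=6 : 2e 61 4f 76 e5 80
[1] 0x21->0x0e len=4 : 8f 20 2e 61
[2] 0x0e->0x1c len=6 : 8f 20 2e 61 7e 18
[3] 0x02->0x17 len=4 : 3f d9 d0 f1
[4] 0x23->0x12 len=2 : 2e 61
query mem[0x21]=0x18, mem[0x05]=0xf1, mem[0x11]=0x61

MEM[0x21,0x05,0x11] = 18 f1 61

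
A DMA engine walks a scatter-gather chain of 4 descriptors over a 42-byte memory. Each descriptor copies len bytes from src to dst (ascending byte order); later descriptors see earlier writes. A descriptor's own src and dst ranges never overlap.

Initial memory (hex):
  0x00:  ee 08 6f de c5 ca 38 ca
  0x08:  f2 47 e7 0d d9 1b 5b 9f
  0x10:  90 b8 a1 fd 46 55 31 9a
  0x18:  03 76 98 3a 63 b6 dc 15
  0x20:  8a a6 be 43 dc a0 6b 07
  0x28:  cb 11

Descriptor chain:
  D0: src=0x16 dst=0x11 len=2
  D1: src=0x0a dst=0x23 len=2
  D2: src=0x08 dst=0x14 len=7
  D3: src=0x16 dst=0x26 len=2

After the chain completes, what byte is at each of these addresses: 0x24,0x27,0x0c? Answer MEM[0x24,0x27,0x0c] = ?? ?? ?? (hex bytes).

MEM[0x24,0x27,0x0c] = 0d 0d d9

[0] 0x16->0x11 len=2 : 31 9a
[1] 0x0a->0x23 len=2 : e7 0d
[2] 0x08->0x14 len=7 : f2 47 e7 0d d9 1b 5b
[3] 0x16->0x26 len=2 : e7 0d
query mem[0x24]=0x0d, mem[0x27]=0x0d, mem[0x0c]=0xd9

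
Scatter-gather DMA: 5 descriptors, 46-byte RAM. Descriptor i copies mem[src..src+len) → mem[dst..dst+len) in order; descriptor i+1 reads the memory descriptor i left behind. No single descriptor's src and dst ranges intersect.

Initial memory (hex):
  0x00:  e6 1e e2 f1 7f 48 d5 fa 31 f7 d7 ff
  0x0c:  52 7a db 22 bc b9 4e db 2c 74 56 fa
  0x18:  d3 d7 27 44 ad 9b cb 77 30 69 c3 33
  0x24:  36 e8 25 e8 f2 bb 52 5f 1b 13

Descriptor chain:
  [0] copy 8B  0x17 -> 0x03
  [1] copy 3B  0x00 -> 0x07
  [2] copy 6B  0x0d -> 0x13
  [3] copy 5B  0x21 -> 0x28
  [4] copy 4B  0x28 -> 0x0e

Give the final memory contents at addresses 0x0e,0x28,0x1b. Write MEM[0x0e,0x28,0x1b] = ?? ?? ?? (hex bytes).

D0: mem[0x03..0x0a] <- [fa d3 d7 27 44 ad 9b cb]
D1: mem[0x07..0x09] <- [e6 1e e2]
D2: mem[0x13..0x18] <- [7a db 22 bc b9 4e]
D3: mem[0x28..0x2c] <- [69 c3 33 36 e8]
D4: mem[0x0e..0x11] <- [69 c3 33 36]
query mem[0x0e]=0x69, mem[0x28]=0x69, mem[0x1b]=0x44

MEM[0x0e,0x28,0x1b] = 69 69 44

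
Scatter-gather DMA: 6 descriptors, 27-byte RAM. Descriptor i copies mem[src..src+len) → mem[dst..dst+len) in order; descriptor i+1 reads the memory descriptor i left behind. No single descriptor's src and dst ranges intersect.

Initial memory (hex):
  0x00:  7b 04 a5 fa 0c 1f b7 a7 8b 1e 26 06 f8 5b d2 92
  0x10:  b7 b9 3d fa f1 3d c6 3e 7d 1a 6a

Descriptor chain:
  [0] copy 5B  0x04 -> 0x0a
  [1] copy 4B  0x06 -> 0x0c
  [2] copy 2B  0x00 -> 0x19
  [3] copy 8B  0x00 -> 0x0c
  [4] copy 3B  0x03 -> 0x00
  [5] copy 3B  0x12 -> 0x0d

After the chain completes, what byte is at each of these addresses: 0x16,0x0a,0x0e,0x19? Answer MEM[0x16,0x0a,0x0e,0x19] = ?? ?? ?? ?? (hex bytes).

MEM[0x16,0x0a,0x0e,0x19] = c6 0c a7 7b

#0 dst[0x0a+5] := {0x0c,0x1f,0xb7,0xa7,0x8b}
#1 dst[0x0c+4] := {0xb7,0xa7,0x8b,0x1e}
#2 dst[0x19+2] := {0x7b,0x04}
#3 dst[0x0c+8] := {0x7b,0x04,0xa5,0xfa,0x0c,0x1f,0xb7,0xa7}
#4 dst[0x00+3] := {0xfa,0x0c,0x1f}
#5 dst[0x0d+3] := {0xb7,0xa7,0xf1}
query mem[0x16]=0xc6, mem[0x0a]=0x0c, mem[0x0e]=0xa7, mem[0x19]=0x7b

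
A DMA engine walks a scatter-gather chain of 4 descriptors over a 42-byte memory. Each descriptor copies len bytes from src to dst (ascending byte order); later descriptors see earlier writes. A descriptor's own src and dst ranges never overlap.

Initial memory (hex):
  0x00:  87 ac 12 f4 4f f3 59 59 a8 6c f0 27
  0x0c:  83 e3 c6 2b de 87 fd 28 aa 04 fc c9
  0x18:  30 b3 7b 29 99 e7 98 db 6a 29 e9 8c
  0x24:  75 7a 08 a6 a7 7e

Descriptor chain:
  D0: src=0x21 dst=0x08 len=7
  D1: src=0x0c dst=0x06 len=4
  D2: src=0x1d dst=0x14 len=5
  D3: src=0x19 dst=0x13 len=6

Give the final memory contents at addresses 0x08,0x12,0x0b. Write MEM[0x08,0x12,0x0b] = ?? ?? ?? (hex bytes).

MEM[0x08,0x12,0x0b] = a6 fd 75

#0 dst[0x08+7] := {0x29,0xe9,0x8c,0x75,0x7a,0x08,0xa6}
#1 dst[0x06+4] := {0x7a,0x08,0xa6,0x2b}
#2 dst[0x14+5] := {0xe7,0x98,0xdb,0x6a,0x29}
#3 dst[0x13+6] := {0xb3,0x7b,0x29,0x99,0xe7,0x98}
query mem[0x08]=0xa6, mem[0x12]=0xfd, mem[0x0b]=0x75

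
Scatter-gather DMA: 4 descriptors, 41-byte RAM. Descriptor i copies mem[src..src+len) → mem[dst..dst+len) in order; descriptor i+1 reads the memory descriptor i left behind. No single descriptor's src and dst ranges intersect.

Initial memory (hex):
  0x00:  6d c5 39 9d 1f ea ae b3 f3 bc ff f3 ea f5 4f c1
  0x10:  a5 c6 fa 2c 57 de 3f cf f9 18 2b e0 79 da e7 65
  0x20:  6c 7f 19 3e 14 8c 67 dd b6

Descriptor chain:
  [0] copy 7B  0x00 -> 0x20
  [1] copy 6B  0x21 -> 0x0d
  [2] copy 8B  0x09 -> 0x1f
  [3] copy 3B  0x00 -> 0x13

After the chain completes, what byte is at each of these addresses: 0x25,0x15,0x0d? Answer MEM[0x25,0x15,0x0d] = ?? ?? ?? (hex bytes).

MEM[0x25,0x15,0x0d] = 9d 39 c5

[0] 0x00->0x20 len=7 : 6d c5 39 9d 1f ea ae
[1] 0x21->0x0d len=6 : c5 39 9d 1f ea ae
[2] 0x09->0x1f len=8 : bc ff f3 ea c5 39 9d 1f
[3] 0x00->0x13 len=3 : 6d c5 39
query mem[0x25]=0x9d, mem[0x15]=0x39, mem[0x0d]=0xc5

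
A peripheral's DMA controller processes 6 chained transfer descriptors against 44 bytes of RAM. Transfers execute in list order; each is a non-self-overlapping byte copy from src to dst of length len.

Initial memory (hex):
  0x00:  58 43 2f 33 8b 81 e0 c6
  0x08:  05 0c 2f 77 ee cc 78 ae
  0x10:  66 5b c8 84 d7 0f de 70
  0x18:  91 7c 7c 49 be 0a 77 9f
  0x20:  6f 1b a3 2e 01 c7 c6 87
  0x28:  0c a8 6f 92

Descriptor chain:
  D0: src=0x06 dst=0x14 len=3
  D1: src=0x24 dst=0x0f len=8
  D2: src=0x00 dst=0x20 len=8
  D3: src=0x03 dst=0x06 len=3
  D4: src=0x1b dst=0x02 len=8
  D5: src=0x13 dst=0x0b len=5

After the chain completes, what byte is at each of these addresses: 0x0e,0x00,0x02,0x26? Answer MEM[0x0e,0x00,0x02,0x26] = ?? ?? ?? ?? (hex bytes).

MEM[0x0e,0x00,0x02,0x26] = 92 58 49 e0

  after D0: wrote 3B at 0x14 = e0c605
  after D1: wrote 8B at 0x0f = 01c7c6870ca86f92
  after D2: wrote 8B at 0x20 = 58432f338b81e0c6
  after D3: wrote 3B at 0x06 = 338b81
  after D4: wrote 8B at 0x02 = 49be0a779f58432f
  after D5: wrote 5B at 0x0b = 0ca86f9270
query mem[0x0e]=0x92, mem[0x00]=0x58, mem[0x02]=0x49, mem[0x26]=0xe0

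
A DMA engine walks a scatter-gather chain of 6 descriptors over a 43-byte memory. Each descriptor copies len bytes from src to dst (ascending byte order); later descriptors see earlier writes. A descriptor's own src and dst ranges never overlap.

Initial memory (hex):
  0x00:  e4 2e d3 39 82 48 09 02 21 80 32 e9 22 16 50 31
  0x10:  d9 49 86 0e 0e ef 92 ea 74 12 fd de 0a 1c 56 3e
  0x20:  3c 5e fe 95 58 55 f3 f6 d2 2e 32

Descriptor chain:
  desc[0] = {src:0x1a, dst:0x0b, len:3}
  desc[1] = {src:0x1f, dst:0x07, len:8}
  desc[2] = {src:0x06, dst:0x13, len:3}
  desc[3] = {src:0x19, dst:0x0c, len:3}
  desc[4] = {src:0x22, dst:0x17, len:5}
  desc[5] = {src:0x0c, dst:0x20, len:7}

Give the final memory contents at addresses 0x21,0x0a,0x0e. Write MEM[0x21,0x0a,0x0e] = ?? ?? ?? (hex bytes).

MEM[0x21,0x0a,0x0e] = fd fe de

  after D0: wrote 3B at 0x0b = fdde0a
  after D1: wrote 8B at 0x07 = 3e3c5efe955855f3
  after D2: wrote 3B at 0x13 = 093e3c
  after D3: wrote 3B at 0x0c = 12fdde
  after D4: wrote 5B at 0x17 = fe955855f3
  after D5: wrote 7B at 0x20 = 12fdde31d94986
query mem[0x21]=0xfd, mem[0x0a]=0xfe, mem[0x0e]=0xde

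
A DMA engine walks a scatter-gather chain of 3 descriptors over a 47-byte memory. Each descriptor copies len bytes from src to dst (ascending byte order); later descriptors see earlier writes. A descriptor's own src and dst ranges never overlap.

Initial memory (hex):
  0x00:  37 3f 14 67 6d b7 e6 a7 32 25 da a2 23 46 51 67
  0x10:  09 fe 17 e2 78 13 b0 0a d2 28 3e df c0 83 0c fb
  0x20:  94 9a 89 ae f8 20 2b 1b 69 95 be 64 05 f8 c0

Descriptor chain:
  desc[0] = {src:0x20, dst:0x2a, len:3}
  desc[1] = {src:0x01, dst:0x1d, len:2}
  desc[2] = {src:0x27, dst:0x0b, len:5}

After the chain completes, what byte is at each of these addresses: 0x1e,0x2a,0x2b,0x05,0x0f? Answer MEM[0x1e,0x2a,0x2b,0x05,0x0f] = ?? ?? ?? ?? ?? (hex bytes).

MEM[0x1e,0x2a,0x2b,0x05,0x0f] = 14 94 9a b7 9a

[0] 0x20->0x2a len=3 : 94 9a 89
[1] 0x01->0x1d len=2 : 3f 14
[2] 0x27->0x0b len=5 : 1b 69 95 94 9a
query mem[0x1e]=0x14, mem[0x2a]=0x94, mem[0x2b]=0x9a, mem[0x05]=0xb7, mem[0x0f]=0x9a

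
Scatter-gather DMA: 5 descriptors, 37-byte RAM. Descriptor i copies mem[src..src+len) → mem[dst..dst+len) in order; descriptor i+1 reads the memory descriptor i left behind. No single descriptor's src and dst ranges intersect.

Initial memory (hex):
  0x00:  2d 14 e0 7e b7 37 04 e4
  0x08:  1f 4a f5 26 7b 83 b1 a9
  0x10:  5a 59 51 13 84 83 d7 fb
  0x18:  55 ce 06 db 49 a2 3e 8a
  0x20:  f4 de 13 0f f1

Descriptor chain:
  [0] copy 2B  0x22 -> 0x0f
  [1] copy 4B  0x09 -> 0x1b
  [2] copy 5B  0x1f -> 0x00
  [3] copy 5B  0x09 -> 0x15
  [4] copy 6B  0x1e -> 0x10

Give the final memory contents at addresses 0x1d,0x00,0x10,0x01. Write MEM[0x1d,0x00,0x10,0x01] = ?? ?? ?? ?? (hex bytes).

MEM[0x1d,0x00,0x10,0x01] = 26 8a 7b f4

[0] 0x22->0x0f len=2 : 13 0f
[1] 0x09->0x1b len=4 : 4a f5 26 7b
[2] 0x1f->0x00 len=5 : 8a f4 de 13 0f
[3] 0x09->0x15 len=5 : 4a f5 26 7b 83
[4] 0x1e->0x10 len=6 : 7b 8a f4 de 13 0f
query mem[0x1d]=0x26, mem[0x00]=0x8a, mem[0x10]=0x7b, mem[0x01]=0xf4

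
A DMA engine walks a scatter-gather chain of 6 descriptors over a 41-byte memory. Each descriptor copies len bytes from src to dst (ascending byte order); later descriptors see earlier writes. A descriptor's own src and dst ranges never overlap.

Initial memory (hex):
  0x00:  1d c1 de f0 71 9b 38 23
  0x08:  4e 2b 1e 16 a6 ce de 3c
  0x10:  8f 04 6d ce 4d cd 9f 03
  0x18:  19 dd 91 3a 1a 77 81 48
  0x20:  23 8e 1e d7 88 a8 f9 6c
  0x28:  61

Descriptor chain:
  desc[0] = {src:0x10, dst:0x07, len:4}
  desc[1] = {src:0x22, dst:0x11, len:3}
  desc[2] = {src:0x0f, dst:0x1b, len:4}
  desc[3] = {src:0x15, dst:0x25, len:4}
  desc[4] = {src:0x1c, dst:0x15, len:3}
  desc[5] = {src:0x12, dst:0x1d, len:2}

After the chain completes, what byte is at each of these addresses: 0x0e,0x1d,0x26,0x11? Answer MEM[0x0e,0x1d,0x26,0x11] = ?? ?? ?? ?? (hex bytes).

#0 dst[0x07+4] := {0x8f,0x04,0x6d,0xce}
#1 dst[0x11+3] := {0x1e,0xd7,0x88}
#2 dst[0x1b+4] := {0x3c,0x8f,0x1e,0xd7}
#3 dst[0x25+4] := {0xcd,0x9f,0x03,0x19}
#4 dst[0x15+3] := {0x8f,0x1e,0xd7}
#5 dst[0x1d+2] := {0xd7,0x88}
query mem[0x0e]=0xde, mem[0x1d]=0xd7, mem[0x26]=0x9f, mem[0x11]=0x1e

MEM[0x0e,0x1d,0x26,0x11] = de d7 9f 1e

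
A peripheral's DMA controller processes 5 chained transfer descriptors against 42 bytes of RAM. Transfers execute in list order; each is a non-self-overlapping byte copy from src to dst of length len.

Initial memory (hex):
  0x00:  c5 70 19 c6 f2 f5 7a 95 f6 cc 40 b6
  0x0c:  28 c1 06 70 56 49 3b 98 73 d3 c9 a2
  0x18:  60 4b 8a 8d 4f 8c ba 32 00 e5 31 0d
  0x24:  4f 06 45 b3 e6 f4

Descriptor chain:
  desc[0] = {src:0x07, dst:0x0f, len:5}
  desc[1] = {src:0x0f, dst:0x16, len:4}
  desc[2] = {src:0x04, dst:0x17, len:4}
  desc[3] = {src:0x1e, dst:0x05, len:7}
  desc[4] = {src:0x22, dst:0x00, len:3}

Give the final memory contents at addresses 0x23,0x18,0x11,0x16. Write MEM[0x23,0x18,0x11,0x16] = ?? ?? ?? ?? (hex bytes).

MEM[0x23,0x18,0x11,0x16] = 0d f5 cc 95

[0] 0x07->0x0f len=5 : 95 f6 cc 40 b6
[1] 0x0f->0x16 len=4 : 95 f6 cc 40
[2] 0x04->0x17 len=4 : f2 f5 7a 95
[3] 0x1e->0x05 len=7 : ba 32 00 e5 31 0d 4f
[4] 0x22->0x00 len=3 : 31 0d 4f
query mem[0x23]=0x0d, mem[0x18]=0xf5, mem[0x11]=0xcc, mem[0x16]=0x95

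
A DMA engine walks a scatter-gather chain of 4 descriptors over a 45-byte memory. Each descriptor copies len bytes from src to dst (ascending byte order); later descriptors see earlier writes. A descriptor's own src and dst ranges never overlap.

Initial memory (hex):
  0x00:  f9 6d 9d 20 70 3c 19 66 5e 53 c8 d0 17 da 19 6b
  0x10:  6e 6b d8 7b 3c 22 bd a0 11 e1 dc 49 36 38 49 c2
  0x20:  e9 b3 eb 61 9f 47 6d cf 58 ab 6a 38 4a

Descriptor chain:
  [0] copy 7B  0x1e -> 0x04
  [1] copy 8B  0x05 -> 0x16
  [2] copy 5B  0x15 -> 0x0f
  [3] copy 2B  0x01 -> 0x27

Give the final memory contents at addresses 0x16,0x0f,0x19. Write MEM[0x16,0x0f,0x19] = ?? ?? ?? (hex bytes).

MEM[0x16,0x0f,0x19] = c2 22 eb

D0: mem[0x04..0x0a] <- [49 c2 e9 b3 eb 61 9f]
D1: mem[0x16..0x1d] <- [c2 e9 b3 eb 61 9f d0 17]
D2: mem[0x0f..0x13] <- [22 c2 e9 b3 eb]
D3: mem[0x27..0x28] <- [6d 9d]
query mem[0x16]=0xc2, mem[0x0f]=0x22, mem[0x19]=0xeb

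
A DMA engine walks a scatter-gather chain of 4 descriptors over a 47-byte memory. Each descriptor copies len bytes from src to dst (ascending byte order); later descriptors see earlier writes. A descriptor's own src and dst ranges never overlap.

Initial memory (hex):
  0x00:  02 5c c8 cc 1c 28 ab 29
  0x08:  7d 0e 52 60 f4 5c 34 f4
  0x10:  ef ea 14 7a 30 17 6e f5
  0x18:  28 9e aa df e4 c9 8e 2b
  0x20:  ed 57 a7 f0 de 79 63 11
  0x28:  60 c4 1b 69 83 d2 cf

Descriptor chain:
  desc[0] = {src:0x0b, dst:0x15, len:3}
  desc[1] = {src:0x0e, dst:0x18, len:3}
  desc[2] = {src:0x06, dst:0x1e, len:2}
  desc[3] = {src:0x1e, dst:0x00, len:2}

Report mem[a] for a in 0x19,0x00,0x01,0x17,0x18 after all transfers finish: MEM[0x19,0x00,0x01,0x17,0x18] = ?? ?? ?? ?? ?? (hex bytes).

#0 dst[0x15+3] := {0x60,0xf4,0x5c}
#1 dst[0x18+3] := {0x34,0xf4,0xef}
#2 dst[0x1e+2] := {0xab,0x29}
#3 dst[0x00+2] := {0xab,0x29}
query mem[0x19]=0xf4, mem[0x00]=0xab, mem[0x01]=0x29, mem[0x17]=0x5c, mem[0x18]=0x34

MEM[0x19,0x00,0x01,0x17,0x18] = f4 ab 29 5c 34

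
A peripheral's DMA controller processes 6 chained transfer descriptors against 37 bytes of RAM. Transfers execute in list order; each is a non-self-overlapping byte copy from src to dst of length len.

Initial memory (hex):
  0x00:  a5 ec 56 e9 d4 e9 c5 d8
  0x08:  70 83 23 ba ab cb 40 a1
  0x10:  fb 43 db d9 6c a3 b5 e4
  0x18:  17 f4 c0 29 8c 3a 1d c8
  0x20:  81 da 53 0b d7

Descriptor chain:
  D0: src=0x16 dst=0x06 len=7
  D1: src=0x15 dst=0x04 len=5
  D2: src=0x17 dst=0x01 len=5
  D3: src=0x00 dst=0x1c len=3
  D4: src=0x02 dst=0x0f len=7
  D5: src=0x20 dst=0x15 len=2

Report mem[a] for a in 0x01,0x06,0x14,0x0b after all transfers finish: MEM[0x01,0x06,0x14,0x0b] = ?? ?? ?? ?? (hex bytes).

D0: mem[0x06..0x0c] <- [b5 e4 17 f4 c0 29 8c]
D1: mem[0x04..0x08] <- [a3 b5 e4 17 f4]
D2: mem[0x01..0x05] <- [e4 17 f4 c0 29]
D3: mem[0x1c..0x1e] <- [a5 e4 17]
D4: mem[0x0f..0x15] <- [17 f4 c0 29 e4 17 f4]
D5: mem[0x15..0x16] <- [81 da]
query mem[0x01]=0xe4, mem[0x06]=0xe4, mem[0x14]=0x17, mem[0x0b]=0x29

MEM[0x01,0x06,0x14,0x0b] = e4 e4 17 29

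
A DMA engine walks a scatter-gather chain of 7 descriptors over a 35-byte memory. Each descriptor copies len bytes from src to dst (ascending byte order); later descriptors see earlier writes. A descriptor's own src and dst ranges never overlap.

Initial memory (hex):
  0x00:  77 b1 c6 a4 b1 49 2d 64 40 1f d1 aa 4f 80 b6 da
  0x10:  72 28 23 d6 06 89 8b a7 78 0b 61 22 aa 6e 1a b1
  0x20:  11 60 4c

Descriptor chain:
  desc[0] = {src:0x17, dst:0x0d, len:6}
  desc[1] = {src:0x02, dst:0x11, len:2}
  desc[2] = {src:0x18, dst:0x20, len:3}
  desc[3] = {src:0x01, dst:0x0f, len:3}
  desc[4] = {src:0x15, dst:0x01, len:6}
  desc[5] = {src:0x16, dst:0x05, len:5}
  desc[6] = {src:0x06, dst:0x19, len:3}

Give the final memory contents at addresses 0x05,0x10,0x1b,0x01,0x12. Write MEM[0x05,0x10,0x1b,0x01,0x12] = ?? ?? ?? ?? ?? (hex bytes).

#0 dst[0x0d+6] := {0xa7,0x78,0x0b,0x61,0x22,0xaa}
#1 dst[0x11+2] := {0xc6,0xa4}
#2 dst[0x20+3] := {0x78,0x0b,0x61}
#3 dst[0x0f+3] := {0xb1,0xc6,0xa4}
#4 dst[0x01+6] := {0x89,0x8b,0xa7,0x78,0x0b,0x61}
#5 dst[0x05+5] := {0x8b,0xa7,0x78,0x0b,0x61}
#6 dst[0x19+3] := {0xa7,0x78,0x0b}
query mem[0x05]=0x8b, mem[0x10]=0xc6, mem[0x1b]=0x0b, mem[0x01]=0x89, mem[0x12]=0xa4

MEM[0x05,0x10,0x1b,0x01,0x12] = 8b c6 0b 89 a4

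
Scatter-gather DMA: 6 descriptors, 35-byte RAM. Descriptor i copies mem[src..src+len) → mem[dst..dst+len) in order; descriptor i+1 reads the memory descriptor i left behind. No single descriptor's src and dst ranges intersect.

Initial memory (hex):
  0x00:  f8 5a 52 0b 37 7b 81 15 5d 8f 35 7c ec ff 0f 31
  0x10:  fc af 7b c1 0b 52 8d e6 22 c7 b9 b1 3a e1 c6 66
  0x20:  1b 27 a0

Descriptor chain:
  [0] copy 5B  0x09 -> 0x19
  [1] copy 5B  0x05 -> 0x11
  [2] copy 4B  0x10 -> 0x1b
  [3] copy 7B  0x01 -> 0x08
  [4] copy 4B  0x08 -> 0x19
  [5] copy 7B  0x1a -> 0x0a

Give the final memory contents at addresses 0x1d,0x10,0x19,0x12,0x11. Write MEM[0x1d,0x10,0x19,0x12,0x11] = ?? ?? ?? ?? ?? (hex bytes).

MEM[0x1d,0x10,0x19,0x12,0x11] = 81 1b 5a 81 7b

  after D0: wrote 5B at 0x19 = 8f357cecff
  after D1: wrote 5B at 0x11 = 7b81155d8f
  after D2: wrote 4B at 0x1b = fc7b8115
  after D3: wrote 7B at 0x08 = 5a520b377b8115
  after D4: wrote 4B at 0x19 = 5a520b37
  after D5: wrote 7B at 0x0a = 520b378115661b
query mem[0x1d]=0x81, mem[0x10]=0x1b, mem[0x19]=0x5a, mem[0x12]=0x81, mem[0x11]=0x7b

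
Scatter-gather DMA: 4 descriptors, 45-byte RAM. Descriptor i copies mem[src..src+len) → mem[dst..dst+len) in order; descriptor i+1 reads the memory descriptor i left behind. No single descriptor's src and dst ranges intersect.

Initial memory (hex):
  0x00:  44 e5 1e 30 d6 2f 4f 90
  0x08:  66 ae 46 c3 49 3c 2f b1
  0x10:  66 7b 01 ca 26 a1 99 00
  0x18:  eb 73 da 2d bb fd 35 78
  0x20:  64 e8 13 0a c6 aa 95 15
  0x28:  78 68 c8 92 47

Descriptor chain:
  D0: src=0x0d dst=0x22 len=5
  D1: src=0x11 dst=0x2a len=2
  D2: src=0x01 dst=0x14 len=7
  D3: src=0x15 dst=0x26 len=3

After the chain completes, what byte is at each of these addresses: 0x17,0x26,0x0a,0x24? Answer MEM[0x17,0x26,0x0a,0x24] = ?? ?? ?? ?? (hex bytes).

MEM[0x17,0x26,0x0a,0x24] = d6 1e 46 b1

  after D0: wrote 5B at 0x22 = 3c2fb1667b
  after D1: wrote 2B at 0x2a = 7b01
  after D2: wrote 7B at 0x14 = e51e30d62f4f90
  after D3: wrote 3B at 0x26 = 1e30d6
query mem[0x17]=0xd6, mem[0x26]=0x1e, mem[0x0a]=0x46, mem[0x24]=0xb1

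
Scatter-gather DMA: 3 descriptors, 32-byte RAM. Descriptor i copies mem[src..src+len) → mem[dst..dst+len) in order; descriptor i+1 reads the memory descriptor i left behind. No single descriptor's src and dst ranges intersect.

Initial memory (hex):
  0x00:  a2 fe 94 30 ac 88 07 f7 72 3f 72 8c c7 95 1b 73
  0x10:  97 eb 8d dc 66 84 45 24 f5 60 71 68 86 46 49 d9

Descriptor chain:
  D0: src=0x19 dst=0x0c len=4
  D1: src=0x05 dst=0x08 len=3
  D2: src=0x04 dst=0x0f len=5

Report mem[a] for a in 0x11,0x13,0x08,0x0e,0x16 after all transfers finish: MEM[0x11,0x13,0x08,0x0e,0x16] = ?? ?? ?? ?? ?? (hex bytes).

#0 dst[0x0c+4] := {0x60,0x71,0x68,0x86}
#1 dst[0x08+3] := {0x88,0x07,0xf7}
#2 dst[0x0f+5] := {0xac,0x88,0x07,0xf7,0x88}
query mem[0x11]=0x07, mem[0x13]=0x88, mem[0x08]=0x88, mem[0x0e]=0x68, mem[0x16]=0x45

MEM[0x11,0x13,0x08,0x0e,0x16] = 07 88 88 68 45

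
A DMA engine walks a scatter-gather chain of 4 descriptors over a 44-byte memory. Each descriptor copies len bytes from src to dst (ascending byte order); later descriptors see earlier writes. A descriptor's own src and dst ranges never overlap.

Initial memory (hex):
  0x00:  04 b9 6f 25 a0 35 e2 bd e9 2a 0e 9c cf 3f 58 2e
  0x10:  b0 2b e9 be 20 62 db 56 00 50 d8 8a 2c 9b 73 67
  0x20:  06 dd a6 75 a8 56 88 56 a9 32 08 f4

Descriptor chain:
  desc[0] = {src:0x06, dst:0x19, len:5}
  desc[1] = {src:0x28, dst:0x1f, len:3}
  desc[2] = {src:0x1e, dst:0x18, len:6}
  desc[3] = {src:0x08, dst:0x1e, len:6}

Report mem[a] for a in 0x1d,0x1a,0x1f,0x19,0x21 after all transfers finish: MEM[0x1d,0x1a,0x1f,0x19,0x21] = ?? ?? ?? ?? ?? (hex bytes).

MEM[0x1d,0x1a,0x1f,0x19,0x21] = 75 32 2a a9 9c

[0] 0x06->0x19 len=5 : e2 bd e9 2a 0e
[1] 0x28->0x1f len=3 : a9 32 08
[2] 0x1e->0x18 len=6 : 73 a9 32 08 a6 75
[3] 0x08->0x1e len=6 : e9 2a 0e 9c cf 3f
query mem[0x1d]=0x75, mem[0x1a]=0x32, mem[0x1f]=0x2a, mem[0x19]=0xa9, mem[0x21]=0x9c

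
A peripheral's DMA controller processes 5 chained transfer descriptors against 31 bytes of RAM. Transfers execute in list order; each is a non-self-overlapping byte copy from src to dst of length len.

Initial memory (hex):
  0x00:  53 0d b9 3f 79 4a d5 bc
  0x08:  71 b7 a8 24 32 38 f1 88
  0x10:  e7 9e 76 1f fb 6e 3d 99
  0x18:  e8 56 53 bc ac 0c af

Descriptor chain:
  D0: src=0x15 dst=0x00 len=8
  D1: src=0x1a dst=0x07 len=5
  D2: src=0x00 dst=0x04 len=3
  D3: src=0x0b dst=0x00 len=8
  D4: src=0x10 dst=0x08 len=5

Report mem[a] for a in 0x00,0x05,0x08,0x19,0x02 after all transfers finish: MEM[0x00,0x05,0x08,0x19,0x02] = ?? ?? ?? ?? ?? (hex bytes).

MEM[0x00,0x05,0x08,0x19,0x02] = af e7 e7 56 38

#0 dst[0x00+8] := {0x6e,0x3d,0x99,0xe8,0x56,0x53,0xbc,0xac}
#1 dst[0x07+5] := {0x53,0xbc,0xac,0x0c,0xaf}
#2 dst[0x04+3] := {0x6e,0x3d,0x99}
#3 dst[0x00+8] := {0xaf,0x32,0x38,0xf1,0x88,0xe7,0x9e,0x76}
#4 dst[0x08+5] := {0xe7,0x9e,0x76,0x1f,0xfb}
query mem[0x00]=0xaf, mem[0x05]=0xe7, mem[0x08]=0xe7, mem[0x19]=0x56, mem[0x02]=0x38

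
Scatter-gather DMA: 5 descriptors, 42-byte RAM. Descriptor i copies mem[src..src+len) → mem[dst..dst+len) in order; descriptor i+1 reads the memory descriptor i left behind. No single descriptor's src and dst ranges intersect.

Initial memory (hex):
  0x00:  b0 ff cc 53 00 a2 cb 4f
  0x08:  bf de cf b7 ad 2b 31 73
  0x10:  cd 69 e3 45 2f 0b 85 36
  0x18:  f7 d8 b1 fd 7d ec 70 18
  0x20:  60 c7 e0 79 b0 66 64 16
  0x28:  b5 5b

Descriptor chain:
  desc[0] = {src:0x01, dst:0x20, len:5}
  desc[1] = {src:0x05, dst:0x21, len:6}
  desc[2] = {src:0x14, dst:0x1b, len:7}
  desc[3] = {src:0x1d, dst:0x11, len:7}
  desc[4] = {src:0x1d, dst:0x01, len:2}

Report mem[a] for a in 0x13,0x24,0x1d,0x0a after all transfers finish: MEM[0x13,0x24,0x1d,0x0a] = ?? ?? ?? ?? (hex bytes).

MEM[0x13,0x24,0x1d,0x0a] = f7 bf 85 cf

D0: mem[0x20..0x24] <- [ff cc 53 00 a2]
D1: mem[0x21..0x26] <- [a2 cb 4f bf de cf]
D2: mem[0x1b..0x21] <- [2f 0b 85 36 f7 d8 b1]
D3: mem[0x11..0x17] <- [85 36 f7 d8 b1 cb 4f]
D4: mem[0x01..0x02] <- [85 36]
query mem[0x13]=0xf7, mem[0x24]=0xbf, mem[0x1d]=0x85, mem[0x0a]=0xcf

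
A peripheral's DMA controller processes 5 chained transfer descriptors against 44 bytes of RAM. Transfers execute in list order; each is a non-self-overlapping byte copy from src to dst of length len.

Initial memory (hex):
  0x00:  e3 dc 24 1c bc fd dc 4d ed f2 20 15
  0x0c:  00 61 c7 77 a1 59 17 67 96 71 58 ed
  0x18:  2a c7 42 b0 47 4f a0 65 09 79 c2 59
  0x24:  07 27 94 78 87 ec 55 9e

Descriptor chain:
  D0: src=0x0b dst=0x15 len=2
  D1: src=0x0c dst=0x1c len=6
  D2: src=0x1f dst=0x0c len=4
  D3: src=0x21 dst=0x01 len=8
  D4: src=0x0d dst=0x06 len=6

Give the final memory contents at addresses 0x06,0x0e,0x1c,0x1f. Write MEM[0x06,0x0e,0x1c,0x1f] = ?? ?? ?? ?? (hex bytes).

  after D0: wrote 2B at 0x15 = 1500
  after D1: wrote 6B at 0x1c = 0061c777a159
  after D2: wrote 4B at 0x0c = 77a159c2
  after D3: wrote 8B at 0x01 = 59c2590727947887
  after D4: wrote 6B at 0x06 = a159c2a15917
query mem[0x06]=0xa1, mem[0x0e]=0x59, mem[0x1c]=0x00, mem[0x1f]=0x77

MEM[0x06,0x0e,0x1c,0x1f] = a1 59 00 77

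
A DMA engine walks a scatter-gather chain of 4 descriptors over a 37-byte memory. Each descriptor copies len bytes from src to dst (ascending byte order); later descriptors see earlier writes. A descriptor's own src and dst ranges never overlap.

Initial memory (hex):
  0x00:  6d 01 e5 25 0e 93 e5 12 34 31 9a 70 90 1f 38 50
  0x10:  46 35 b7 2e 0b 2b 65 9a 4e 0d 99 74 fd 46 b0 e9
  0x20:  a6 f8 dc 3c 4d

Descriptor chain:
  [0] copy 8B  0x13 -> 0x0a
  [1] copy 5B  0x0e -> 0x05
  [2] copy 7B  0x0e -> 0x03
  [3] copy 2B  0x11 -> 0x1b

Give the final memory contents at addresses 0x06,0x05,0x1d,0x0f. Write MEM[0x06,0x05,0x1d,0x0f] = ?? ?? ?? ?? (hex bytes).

#0 dst[0x0a+8] := {0x2e,0x0b,0x2b,0x65,0x9a,0x4e,0x0d,0x99}
#1 dst[0x05+5] := {0x9a,0x4e,0x0d,0x99,0xb7}
#2 dst[0x03+7] := {0x9a,0x4e,0x0d,0x99,0xb7,0x2e,0x0b}
#3 dst[0x1b+2] := {0x99,0xb7}
query mem[0x06]=0x99, mem[0x05]=0x0d, mem[0x1d]=0x46, mem[0x0f]=0x4e

MEM[0x06,0x05,0x1d,0x0f] = 99 0d 46 4e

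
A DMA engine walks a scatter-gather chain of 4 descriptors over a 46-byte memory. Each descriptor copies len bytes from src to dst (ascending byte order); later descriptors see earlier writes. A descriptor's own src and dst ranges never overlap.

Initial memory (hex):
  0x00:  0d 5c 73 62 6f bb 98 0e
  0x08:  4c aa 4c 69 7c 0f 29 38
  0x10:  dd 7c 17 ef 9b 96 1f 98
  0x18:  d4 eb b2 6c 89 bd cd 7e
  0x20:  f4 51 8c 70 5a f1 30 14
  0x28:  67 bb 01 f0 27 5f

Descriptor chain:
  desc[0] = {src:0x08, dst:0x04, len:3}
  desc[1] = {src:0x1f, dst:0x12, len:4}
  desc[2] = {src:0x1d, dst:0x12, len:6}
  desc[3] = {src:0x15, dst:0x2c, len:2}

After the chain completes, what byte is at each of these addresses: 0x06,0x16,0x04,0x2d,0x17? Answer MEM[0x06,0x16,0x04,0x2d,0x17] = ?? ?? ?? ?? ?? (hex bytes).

[0] 0x08->0x04 len=3 : 4c aa 4c
[1] 0x1f->0x12 len=4 : 7e f4 51 8c
[2] 0x1d->0x12 len=6 : bd cd 7e f4 51 8c
[3] 0x15->0x2c len=2 : f4 51
query mem[0x06]=0x4c, mem[0x16]=0x51, mem[0x04]=0x4c, mem[0x2d]=0x51, mem[0x17]=0x8c

MEM[0x06,0x16,0x04,0x2d,0x17] = 4c 51 4c 51 8c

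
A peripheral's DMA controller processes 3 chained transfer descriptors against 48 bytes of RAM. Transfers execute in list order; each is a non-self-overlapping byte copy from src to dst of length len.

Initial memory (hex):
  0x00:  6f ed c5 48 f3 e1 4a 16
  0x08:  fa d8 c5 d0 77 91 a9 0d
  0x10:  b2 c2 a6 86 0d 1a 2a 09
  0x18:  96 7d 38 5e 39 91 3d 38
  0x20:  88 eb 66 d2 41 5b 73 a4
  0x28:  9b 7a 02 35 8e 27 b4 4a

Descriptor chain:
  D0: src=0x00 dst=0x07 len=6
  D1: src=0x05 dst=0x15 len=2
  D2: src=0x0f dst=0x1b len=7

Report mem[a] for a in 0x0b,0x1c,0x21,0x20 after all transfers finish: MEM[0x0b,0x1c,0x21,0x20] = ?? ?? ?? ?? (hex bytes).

MEM[0x0b,0x1c,0x21,0x20] = f3 b2 e1 0d

#0 dst[0x07+6] := {0x6f,0xed,0xc5,0x48,0xf3,0xe1}
#1 dst[0x15+2] := {0xe1,0x4a}
#2 dst[0x1b+7] := {0x0d,0xb2,0xc2,0xa6,0x86,0x0d,0xe1}
query mem[0x0b]=0xf3, mem[0x1c]=0xb2, mem[0x21]=0xe1, mem[0x20]=0x0d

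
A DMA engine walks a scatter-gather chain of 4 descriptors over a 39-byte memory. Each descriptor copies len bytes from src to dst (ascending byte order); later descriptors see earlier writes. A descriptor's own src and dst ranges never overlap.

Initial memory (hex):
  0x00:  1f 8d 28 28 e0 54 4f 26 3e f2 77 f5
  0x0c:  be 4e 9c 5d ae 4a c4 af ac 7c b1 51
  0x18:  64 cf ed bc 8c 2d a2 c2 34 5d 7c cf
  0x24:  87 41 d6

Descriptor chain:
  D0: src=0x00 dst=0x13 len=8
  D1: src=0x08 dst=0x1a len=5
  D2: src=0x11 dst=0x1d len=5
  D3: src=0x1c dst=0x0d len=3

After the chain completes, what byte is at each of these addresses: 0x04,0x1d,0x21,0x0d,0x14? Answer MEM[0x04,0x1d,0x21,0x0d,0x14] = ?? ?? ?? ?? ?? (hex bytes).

D0: mem[0x13..0x1a] <- [1f 8d 28 28 e0 54 4f 26]
D1: mem[0x1a..0x1e] <- [3e f2 77 f5 be]
D2: mem[0x1d..0x21] <- [4a c4 1f 8d 28]
D3: mem[0x0d..0x0f] <- [77 4a c4]
query mem[0x04]=0xe0, mem[0x1d]=0x4a, mem[0x21]=0x28, mem[0x0d]=0x77, mem[0x14]=0x8d

MEM[0x04,0x1d,0x21,0x0d,0x14] = e0 4a 28 77 8d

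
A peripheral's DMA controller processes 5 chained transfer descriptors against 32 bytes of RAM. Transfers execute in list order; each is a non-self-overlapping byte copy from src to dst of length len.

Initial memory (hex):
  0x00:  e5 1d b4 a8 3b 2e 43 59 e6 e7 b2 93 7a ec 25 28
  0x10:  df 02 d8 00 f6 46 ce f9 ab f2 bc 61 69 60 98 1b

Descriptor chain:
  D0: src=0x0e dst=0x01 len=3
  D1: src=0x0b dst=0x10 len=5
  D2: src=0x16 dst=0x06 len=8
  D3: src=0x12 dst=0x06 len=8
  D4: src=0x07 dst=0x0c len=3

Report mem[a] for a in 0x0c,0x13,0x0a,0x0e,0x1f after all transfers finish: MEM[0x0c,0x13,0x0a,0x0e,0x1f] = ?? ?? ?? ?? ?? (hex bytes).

[0] 0x0e->0x01 len=3 : 25 28 df
[1] 0x0b->0x10 len=5 : 93 7a ec 25 28
[2] 0x16->0x06 len=8 : ce f9 ab f2 bc 61 69 60
[3] 0x12->0x06 len=8 : ec 25 28 46 ce f9 ab f2
[4] 0x07->0x0c len=3 : 25 28 46
query mem[0x0c]=0x25, mem[0x13]=0x25, mem[0x0a]=0xce, mem[0x0e]=0x46, mem[0x1f]=0x1b

MEM[0x0c,0x13,0x0a,0x0e,0x1f] = 25 25 ce 46 1b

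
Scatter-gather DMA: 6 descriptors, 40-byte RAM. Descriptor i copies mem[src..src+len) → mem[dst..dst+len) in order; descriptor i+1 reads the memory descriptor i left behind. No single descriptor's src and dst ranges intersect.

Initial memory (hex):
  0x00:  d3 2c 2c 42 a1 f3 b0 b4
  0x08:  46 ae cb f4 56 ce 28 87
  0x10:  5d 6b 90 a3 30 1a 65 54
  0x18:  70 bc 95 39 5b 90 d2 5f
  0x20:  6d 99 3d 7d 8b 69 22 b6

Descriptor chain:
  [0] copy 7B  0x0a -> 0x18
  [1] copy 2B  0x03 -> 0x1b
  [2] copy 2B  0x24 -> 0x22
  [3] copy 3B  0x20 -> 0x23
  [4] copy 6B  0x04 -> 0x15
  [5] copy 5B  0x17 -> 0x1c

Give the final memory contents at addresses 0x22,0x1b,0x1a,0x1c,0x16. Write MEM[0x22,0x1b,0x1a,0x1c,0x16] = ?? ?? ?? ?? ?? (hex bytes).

[0] 0x0a->0x18 len=7 : cb f4 56 ce 28 87 5d
[1] 0x03->0x1b len=2 : 42 a1
[2] 0x24->0x22 len=2 : 8b 69
[3] 0x20->0x23 len=3 : 6d 99 8b
[4] 0x04->0x15 len=6 : a1 f3 b0 b4 46 ae
[5] 0x17->0x1c len=5 : b0 b4 46 ae 42
query mem[0x22]=0x8b, mem[0x1b]=0x42, mem[0x1a]=0xae, mem[0x1c]=0xb0, mem[0x16]=0xf3

MEM[0x22,0x1b,0x1a,0x1c,0x16] = 8b 42 ae b0 f3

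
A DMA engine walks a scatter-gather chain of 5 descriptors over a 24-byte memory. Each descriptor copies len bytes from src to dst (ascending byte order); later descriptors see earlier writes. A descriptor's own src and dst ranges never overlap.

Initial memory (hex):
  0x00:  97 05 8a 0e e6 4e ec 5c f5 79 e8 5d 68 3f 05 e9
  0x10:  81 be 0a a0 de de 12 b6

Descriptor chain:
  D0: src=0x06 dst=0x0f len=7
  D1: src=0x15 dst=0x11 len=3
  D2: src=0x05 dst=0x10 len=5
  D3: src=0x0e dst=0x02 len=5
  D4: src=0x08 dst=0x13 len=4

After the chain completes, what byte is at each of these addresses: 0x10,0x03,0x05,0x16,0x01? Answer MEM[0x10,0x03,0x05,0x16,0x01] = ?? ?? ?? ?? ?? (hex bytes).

MEM[0x10,0x03,0x05,0x16,0x01] = 4e ec ec 5d 05

[0] 0x06->0x0f len=7 : ec 5c f5 79 e8 5d 68
[1] 0x15->0x11 len=3 : 68 12 b6
[2] 0x05->0x10 len=5 : 4e ec 5c f5 79
[3] 0x0e->0x02 len=5 : 05 ec 4e ec 5c
[4] 0x08->0x13 len=4 : f5 79 e8 5d
query mem[0x10]=0x4e, mem[0x03]=0xec, mem[0x05]=0xec, mem[0x16]=0x5d, mem[0x01]=0x05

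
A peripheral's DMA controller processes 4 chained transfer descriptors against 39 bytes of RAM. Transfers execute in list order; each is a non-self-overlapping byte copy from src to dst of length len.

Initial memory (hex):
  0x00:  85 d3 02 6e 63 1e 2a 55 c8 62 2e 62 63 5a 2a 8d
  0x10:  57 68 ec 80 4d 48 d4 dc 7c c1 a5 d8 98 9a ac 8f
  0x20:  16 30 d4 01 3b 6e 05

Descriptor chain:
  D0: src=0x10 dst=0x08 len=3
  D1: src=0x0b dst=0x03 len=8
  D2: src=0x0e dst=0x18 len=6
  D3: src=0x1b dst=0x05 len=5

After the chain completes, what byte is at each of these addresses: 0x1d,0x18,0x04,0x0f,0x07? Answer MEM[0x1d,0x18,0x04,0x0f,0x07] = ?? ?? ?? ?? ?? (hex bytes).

MEM[0x1d,0x18,0x04,0x0f,0x07] = 80 2a 63 8d 80

D0: mem[0x08..0x0a] <- [57 68 ec]
D1: mem[0x03..0x0a] <- [62 63 5a 2a 8d 57 68 ec]
D2: mem[0x18..0x1d] <- [2a 8d 57 68 ec 80]
D3: mem[0x05..0x09] <- [68 ec 80 ac 8f]
query mem[0x1d]=0x80, mem[0x18]=0x2a, mem[0x04]=0x63, mem[0x0f]=0x8d, mem[0x07]=0x80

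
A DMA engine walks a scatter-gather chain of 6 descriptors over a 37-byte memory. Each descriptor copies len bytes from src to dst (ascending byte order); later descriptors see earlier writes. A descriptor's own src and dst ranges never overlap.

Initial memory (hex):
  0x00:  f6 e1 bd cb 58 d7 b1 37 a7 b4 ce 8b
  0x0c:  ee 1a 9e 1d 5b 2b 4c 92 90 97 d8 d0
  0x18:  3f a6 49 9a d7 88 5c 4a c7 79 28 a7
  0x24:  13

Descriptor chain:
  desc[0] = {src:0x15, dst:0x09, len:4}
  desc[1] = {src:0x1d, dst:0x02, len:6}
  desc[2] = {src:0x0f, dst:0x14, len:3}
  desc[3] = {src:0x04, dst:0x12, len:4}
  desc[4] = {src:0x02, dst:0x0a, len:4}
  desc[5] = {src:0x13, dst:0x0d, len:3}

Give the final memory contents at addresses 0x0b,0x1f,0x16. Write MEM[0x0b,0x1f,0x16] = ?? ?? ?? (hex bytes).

  after D0: wrote 4B at 0x09 = 97d8d03f
  after D1: wrote 6B at 0x02 = 885c4ac77928
  after D2: wrote 3B at 0x14 = 1d5b2b
  after D3: wrote 4B at 0x12 = 4ac77928
  after D4: wrote 4B at 0x0a = 885c4ac7
  after D5: wrote 3B at 0x0d = c77928
query mem[0x0b]=0x5c, mem[0x1f]=0x4a, mem[0x16]=0x2b

MEM[0x0b,0x1f,0x16] = 5c 4a 2b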